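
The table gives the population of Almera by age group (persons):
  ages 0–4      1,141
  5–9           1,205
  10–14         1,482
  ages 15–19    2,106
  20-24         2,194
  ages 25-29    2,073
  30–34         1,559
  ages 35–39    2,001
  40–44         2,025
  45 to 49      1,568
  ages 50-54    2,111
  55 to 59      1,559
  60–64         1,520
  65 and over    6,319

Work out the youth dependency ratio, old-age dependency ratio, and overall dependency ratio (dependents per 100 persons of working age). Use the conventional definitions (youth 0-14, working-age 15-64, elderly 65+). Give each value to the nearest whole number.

0–14: 1,141 + 1,205 + 1,482 = 3,828
15–64: 2,106 + 2,194 + 2,073 + 1,559 + 2,001 + 2,025 + 1,568 + 2,111 + 1,559 + 1,520 = 18,716
65+: 6,319
Youth dependency ratio = 3,828 / 18,716 × 100 = 20
Old-age dependency ratio = 6,319 / 18,716 × 100 = 34
Total dependency ratio = (3,828 + 6,319) / 18,716 × 100 = 10,147 / 18,716 × 100 = 54

Youth dependency ratio: 20
Old-age dependency ratio: 34
Total dependency ratio: 54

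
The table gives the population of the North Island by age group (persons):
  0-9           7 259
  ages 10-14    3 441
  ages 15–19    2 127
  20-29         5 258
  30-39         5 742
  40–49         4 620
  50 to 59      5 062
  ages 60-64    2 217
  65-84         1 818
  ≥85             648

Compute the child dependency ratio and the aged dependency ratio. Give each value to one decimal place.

0–14: 7 259 + 3 441 = 10 700
15–64: 2 127 + 5 258 + 5 742 + 4 620 + 5 062 + 2 217 = 25 026
65+: 1 818 + 648 = 2 466
Youth dependency ratio = 10 700 / 25 026 × 100 = 42.8
Old-age dependency ratio = 2 466 / 25 026 × 100 = 9.9

Youth dependency ratio: 42.8
Old-age dependency ratio: 9.9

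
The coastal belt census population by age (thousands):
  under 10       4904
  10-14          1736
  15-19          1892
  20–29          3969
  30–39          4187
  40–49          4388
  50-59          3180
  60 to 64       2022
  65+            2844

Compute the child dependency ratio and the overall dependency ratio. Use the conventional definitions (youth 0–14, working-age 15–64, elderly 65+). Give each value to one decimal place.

0–14: 4904 + 1736 = 6640
15–64: 1892 + 3969 + 4187 + 4388 + 3180 + 2022 = 19638
65+: 2844
Youth dependency ratio = 6640 / 19638 × 100 = 33.8
Total dependency ratio = (6640 + 2844) / 19638 × 100 = 9484 / 19638 × 100 = 48.3

Youth dependency ratio: 33.8
Total dependency ratio: 48.3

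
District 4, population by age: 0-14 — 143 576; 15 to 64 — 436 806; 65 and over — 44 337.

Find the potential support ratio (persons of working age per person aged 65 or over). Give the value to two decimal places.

Potential support ratio: 9.85

Potential support ratio = 436 806 / 44 337 = 9.85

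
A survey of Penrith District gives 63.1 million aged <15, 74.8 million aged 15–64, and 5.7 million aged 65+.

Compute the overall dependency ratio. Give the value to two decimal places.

Total dependency ratio: 91.98

Total dependency ratio = (63.1 + 5.7) / 74.8 × 100 = 68.8 / 74.8 × 100 = 91.98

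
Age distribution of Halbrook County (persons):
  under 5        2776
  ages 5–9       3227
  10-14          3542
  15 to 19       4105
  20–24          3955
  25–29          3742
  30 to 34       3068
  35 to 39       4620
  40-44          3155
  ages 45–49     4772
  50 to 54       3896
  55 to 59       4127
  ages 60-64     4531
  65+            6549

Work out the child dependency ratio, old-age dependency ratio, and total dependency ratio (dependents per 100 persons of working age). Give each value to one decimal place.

0–14: 2776 + 3227 + 3542 = 9545
15–64: 4105 + 3955 + 3742 + 3068 + 4620 + 3155 + 4772 + 3896 + 4127 + 4531 = 39971
65+: 6549
Youth dependency ratio = 9545 / 39971 × 100 = 23.9
Old-age dependency ratio = 6549 / 39971 × 100 = 16.4
Total dependency ratio = (9545 + 6549) / 39971 × 100 = 16094 / 39971 × 100 = 40.3

Youth dependency ratio: 23.9
Old-age dependency ratio: 16.4
Total dependency ratio: 40.3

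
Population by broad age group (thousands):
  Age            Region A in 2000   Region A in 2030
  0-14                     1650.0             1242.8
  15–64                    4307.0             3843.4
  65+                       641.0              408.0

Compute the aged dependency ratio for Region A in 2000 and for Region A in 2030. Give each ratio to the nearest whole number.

Region A in 2000: 641.0 / 4307.0 × 100 = 15
Region A in 2030: 408.0 / 3843.4 × 100 = 11

Region A in 2000: 15
Region A in 2030: 11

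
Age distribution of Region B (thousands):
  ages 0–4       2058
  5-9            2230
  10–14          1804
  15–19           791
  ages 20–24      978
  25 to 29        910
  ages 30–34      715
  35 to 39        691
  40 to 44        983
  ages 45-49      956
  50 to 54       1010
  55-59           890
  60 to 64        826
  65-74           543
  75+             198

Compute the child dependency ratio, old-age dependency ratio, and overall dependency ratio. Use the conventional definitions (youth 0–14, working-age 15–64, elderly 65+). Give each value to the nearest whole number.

0–14: 2058 + 2230 + 1804 = 6092
15–64: 791 + 978 + 910 + 715 + 691 + 983 + 956 + 1010 + 890 + 826 = 8750
65+: 543 + 198 = 741
Youth dependency ratio = 6092 / 8750 × 100 = 70
Old-age dependency ratio = 741 / 8750 × 100 = 8
Total dependency ratio = (6092 + 741) / 8750 × 100 = 6833 / 8750 × 100 = 78

Youth dependency ratio: 70
Old-age dependency ratio: 8
Total dependency ratio: 78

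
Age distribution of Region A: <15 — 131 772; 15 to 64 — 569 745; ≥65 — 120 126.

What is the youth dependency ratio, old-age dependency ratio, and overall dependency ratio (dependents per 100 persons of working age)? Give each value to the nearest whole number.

Youth dependency ratio = 131 772 / 569 745 × 100 = 23
Old-age dependency ratio = 120 126 / 569 745 × 100 = 21
Total dependency ratio = (131 772 + 120 126) / 569 745 × 100 = 251 898 / 569 745 × 100 = 44

Youth dependency ratio: 23
Old-age dependency ratio: 21
Total dependency ratio: 44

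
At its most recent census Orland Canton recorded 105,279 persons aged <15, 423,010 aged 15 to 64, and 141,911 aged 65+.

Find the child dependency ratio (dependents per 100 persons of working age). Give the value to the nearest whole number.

Youth dependency ratio: 25

Youth dependency ratio = 105,279 / 423,010 × 100 = 25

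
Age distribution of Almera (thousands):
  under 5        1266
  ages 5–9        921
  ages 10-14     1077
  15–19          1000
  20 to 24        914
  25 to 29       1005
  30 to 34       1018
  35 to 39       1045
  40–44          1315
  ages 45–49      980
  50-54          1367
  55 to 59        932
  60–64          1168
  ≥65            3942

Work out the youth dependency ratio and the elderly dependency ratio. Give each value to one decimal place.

Youth dependency ratio: 30.4
Old-age dependency ratio: 36.7

0–14: 1266 + 921 + 1077 = 3264
15–64: 1000 + 914 + 1005 + 1018 + 1045 + 1315 + 980 + 1367 + 932 + 1168 = 10744
65+: 3942
Youth dependency ratio = 3264 / 10744 × 100 = 30.4
Old-age dependency ratio = 3942 / 10744 × 100 = 36.7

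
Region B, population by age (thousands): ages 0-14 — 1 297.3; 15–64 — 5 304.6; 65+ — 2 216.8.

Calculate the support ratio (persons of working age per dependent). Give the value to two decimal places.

Support ratio = 5 304.6 / (1 297.3 + 2 216.8) = 5 304.6 / 3 514.1 = 1.51

Support ratio: 1.51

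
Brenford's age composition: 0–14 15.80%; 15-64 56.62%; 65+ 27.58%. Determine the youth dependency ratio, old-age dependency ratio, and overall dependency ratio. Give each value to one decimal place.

Youth dependency ratio = 15.80 / 56.62 × 100 = 27.9
Old-age dependency ratio = 27.58 / 56.62 × 100 = 48.7
Total dependency ratio = (15.80 + 27.58) / 56.62 × 100 = 43.38 / 56.62 × 100 = 76.6

Youth dependency ratio: 27.9
Old-age dependency ratio: 48.7
Total dependency ratio: 76.6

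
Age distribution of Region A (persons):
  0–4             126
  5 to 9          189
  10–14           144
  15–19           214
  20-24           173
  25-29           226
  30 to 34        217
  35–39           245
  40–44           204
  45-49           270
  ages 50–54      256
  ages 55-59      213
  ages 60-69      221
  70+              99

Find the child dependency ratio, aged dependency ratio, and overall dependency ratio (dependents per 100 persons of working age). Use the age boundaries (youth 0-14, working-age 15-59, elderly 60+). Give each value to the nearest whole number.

0–14: 126 + 189 + 144 = 459
15–59: 214 + 173 + 226 + 217 + 245 + 204 + 270 + 256 + 213 = 2 018
60+: 221 + 99 = 320
Youth dependency ratio = 459 / 2 018 × 100 = 23
Old-age dependency ratio = 320 / 2 018 × 100 = 16
Total dependency ratio = (459 + 320) / 2 018 × 100 = 779 / 2 018 × 100 = 39

Youth dependency ratio: 23
Old-age dependency ratio: 16
Total dependency ratio: 39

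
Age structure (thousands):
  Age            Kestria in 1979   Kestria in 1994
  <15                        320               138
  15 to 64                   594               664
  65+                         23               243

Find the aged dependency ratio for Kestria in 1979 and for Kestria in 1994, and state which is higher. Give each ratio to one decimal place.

Kestria in 1979: 23 / 594 × 100 = 3.9
Kestria in 1994: 243 / 664 × 100 = 36.6

Kestria in 1979: 3.9
Kestria in 1994: 36.6
Higher: Kestria in 1994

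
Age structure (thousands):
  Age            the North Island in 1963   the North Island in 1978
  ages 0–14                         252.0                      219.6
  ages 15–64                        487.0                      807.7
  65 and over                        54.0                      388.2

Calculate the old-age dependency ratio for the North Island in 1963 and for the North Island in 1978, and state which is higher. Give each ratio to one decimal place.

the North Island in 1963: 54.0 / 487.0 × 100 = 11.1
the North Island in 1978: 388.2 / 807.7 × 100 = 48.1

the North Island in 1963: 11.1
the North Island in 1978: 48.1
Higher: the North Island in 1978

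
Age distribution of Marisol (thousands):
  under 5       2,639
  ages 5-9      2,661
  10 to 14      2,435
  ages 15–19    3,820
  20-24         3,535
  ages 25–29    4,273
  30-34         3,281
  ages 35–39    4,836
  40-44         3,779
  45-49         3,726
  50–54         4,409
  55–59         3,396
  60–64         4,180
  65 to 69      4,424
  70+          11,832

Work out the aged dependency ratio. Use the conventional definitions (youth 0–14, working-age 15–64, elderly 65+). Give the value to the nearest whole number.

0–14: 2,639 + 2,661 + 2,435 = 7,735
15–64: 3,820 + 3,535 + 4,273 + 3,281 + 4,836 + 3,779 + 3,726 + 4,409 + 3,396 + 4,180 = 39,235
65+: 4,424 + 11,832 = 16,256
Old-age dependency ratio = 16,256 / 39,235 × 100 = 41

Old-age dependency ratio: 41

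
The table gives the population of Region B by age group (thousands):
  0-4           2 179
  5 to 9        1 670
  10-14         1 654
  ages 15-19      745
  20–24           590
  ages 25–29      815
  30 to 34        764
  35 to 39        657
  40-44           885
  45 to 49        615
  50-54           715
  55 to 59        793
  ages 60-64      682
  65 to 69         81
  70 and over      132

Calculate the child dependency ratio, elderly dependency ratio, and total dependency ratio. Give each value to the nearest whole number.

Youth dependency ratio: 76
Old-age dependency ratio: 3
Total dependency ratio: 79

0–14: 2 179 + 1 670 + 1 654 = 5 503
15–64: 745 + 590 + 815 + 764 + 657 + 885 + 615 + 715 + 793 + 682 = 7 261
65+: 81 + 132 = 213
Youth dependency ratio = 5 503 / 7 261 × 100 = 76
Old-age dependency ratio = 213 / 7 261 × 100 = 3
Total dependency ratio = (5 503 + 213) / 7 261 × 100 = 5 716 / 7 261 × 100 = 79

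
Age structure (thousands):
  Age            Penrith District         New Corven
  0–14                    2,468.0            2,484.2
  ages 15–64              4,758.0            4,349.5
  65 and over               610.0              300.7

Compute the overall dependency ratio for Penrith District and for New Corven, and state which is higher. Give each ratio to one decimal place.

Penrith District: 64.7
New Corven: 64.0
Higher: Penrith District

Penrith District: (2,468.0 + 610.0) / 4,758.0 × 100 = 3,078.0 / 4,758.0 × 100 = 64.7
New Corven: (2,484.2 + 300.7) / 4,349.5 × 100 = 2,784.9 / 4,349.5 × 100 = 64.0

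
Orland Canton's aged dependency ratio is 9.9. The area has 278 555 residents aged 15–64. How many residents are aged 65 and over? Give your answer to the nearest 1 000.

Aged 65 and over: 28 000

Old-age dependency ratio = elderly / working-age × 100
9.9 = E / 278 555 × 100
⇒ 28 000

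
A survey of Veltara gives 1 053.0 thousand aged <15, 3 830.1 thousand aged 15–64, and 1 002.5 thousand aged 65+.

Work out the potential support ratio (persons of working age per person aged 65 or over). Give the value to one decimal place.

Potential support ratio = 3 830.1 / 1 002.5 = 3.8

Potential support ratio: 3.8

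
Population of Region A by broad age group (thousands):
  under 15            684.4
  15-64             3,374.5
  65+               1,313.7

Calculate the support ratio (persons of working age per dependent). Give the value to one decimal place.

Support ratio = 3,374.5 / (684.4 + 1,313.7) = 3,374.5 / 1,998.1 = 1.7

Support ratio: 1.7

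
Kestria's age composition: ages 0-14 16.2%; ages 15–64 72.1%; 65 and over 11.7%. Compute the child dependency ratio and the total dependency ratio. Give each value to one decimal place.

Youth dependency ratio: 22.5
Total dependency ratio: 38.7

Youth dependency ratio = 16.2 / 72.1 × 100 = 22.5
Total dependency ratio = (16.2 + 11.7) / 72.1 × 100 = 27.9 / 72.1 × 100 = 38.7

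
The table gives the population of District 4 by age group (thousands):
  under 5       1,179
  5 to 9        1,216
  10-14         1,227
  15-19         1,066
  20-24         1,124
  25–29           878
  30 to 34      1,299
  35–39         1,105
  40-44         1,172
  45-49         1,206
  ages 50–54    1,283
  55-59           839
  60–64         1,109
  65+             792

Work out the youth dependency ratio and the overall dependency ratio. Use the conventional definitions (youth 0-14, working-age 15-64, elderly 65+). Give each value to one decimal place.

Youth dependency ratio: 32.7
Total dependency ratio: 39.8

0–14: 1,179 + 1,216 + 1,227 = 3,622
15–64: 1,066 + 1,124 + 878 + 1,299 + 1,105 + 1,172 + 1,206 + 1,283 + 839 + 1,109 = 11,081
65+: 792
Youth dependency ratio = 3,622 / 11,081 × 100 = 32.7
Total dependency ratio = (3,622 + 792) / 11,081 × 100 = 4,414 / 11,081 × 100 = 39.8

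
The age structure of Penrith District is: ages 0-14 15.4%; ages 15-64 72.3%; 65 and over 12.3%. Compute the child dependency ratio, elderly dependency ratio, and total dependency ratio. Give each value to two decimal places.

Youth dependency ratio = 15.4 / 72.3 × 100 = 21.30
Old-age dependency ratio = 12.3 / 72.3 × 100 = 17.01
Total dependency ratio = (15.4 + 12.3) / 72.3 × 100 = 27.7 / 72.3 × 100 = 38.31

Youth dependency ratio: 21.30
Old-age dependency ratio: 17.01
Total dependency ratio: 38.31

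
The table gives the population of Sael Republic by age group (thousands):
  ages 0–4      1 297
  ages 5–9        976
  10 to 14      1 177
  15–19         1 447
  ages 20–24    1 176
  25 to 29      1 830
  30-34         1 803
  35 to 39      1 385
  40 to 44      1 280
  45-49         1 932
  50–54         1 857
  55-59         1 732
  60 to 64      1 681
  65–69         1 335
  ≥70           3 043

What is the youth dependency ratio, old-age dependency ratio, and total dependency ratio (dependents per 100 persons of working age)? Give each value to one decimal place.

Youth dependency ratio: 21.4
Old-age dependency ratio: 27.2
Total dependency ratio: 48.6

0–14: 1 297 + 976 + 1 177 = 3 450
15–64: 1 447 + 1 176 + 1 830 + 1 803 + 1 385 + 1 280 + 1 932 + 1 857 + 1 732 + 1 681 = 16 123
65+: 1 335 + 3 043 = 4 378
Youth dependency ratio = 3 450 / 16 123 × 100 = 21.4
Old-age dependency ratio = 4 378 / 16 123 × 100 = 27.2
Total dependency ratio = (3 450 + 4 378) / 16 123 × 100 = 7 828 / 16 123 × 100 = 48.6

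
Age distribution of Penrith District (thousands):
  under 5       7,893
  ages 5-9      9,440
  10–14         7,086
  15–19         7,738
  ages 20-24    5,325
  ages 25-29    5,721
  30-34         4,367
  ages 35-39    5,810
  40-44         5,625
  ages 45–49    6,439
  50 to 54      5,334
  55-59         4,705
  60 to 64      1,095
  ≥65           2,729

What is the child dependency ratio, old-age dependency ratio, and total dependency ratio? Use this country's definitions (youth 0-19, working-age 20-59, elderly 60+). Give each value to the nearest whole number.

Youth dependency ratio: 74
Old-age dependency ratio: 9
Total dependency ratio: 83

0–19: 7,893 + 9,440 + 7,086 + 7,738 = 32,157
20–59: 5,325 + 5,721 + 4,367 + 5,810 + 5,625 + 6,439 + 5,334 + 4,705 = 43,326
60+: 1,095 + 2,729 = 3,824
Youth dependency ratio = 32,157 / 43,326 × 100 = 74
Old-age dependency ratio = 3,824 / 43,326 × 100 = 9
Total dependency ratio = (32,157 + 3,824) / 43,326 × 100 = 35,981 / 43,326 × 100 = 83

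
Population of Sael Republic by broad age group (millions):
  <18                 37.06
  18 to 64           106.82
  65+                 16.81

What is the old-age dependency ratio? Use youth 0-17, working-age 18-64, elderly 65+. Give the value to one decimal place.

Old-age dependency ratio: 15.7

Old-age dependency ratio = 16.81 / 106.82 × 100 = 15.7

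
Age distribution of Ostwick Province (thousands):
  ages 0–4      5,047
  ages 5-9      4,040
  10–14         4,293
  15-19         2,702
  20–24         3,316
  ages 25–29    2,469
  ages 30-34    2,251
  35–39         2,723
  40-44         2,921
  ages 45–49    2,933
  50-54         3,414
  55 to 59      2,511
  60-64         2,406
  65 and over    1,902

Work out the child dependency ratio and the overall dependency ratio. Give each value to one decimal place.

0–14: 5,047 + 4,040 + 4,293 = 13,380
15–64: 2,702 + 3,316 + 2,469 + 2,251 + 2,723 + 2,921 + 2,933 + 3,414 + 2,511 + 2,406 = 27,646
65+: 1,902
Youth dependency ratio = 13,380 / 27,646 × 100 = 48.4
Total dependency ratio = (13,380 + 1,902) / 27,646 × 100 = 15,282 / 27,646 × 100 = 55.3

Youth dependency ratio: 48.4
Total dependency ratio: 55.3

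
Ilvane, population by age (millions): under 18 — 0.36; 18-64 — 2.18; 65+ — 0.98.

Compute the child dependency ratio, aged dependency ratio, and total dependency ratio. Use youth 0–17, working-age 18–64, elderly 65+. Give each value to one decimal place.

Youth dependency ratio: 16.5
Old-age dependency ratio: 45.0
Total dependency ratio: 61.5

Youth dependency ratio = 0.36 / 2.18 × 100 = 16.5
Old-age dependency ratio = 0.98 / 2.18 × 100 = 45.0
Total dependency ratio = (0.36 + 0.98) / 2.18 × 100 = 1.34 / 2.18 × 100 = 61.5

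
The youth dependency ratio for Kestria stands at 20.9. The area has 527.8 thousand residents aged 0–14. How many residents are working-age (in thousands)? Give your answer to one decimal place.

Youth dependency ratio = youth / working-age × 100
20.9 = 527.8 / W × 100
⇒ 2525.4

Working-age: 2525.4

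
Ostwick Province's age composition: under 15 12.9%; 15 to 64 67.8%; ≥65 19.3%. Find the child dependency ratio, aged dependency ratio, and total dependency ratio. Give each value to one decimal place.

Youth dependency ratio: 19.0
Old-age dependency ratio: 28.5
Total dependency ratio: 47.5

Youth dependency ratio = 12.9 / 67.8 × 100 = 19.0
Old-age dependency ratio = 19.3 / 67.8 × 100 = 28.5
Total dependency ratio = (12.9 + 19.3) / 67.8 × 100 = 32.2 / 67.8 × 100 = 47.5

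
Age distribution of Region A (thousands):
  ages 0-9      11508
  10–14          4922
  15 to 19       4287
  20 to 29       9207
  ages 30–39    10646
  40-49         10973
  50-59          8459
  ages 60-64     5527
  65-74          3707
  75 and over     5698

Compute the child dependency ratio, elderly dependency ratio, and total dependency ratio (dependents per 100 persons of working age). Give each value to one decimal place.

0–14: 11508 + 4922 = 16430
15–64: 4287 + 9207 + 10646 + 10973 + 8459 + 5527 = 49099
65+: 3707 + 5698 = 9405
Youth dependency ratio = 16430 / 49099 × 100 = 33.5
Old-age dependency ratio = 9405 / 49099 × 100 = 19.2
Total dependency ratio = (16430 + 9405) / 49099 × 100 = 25835 / 49099 × 100 = 52.6

Youth dependency ratio: 33.5
Old-age dependency ratio: 19.2
Total dependency ratio: 52.6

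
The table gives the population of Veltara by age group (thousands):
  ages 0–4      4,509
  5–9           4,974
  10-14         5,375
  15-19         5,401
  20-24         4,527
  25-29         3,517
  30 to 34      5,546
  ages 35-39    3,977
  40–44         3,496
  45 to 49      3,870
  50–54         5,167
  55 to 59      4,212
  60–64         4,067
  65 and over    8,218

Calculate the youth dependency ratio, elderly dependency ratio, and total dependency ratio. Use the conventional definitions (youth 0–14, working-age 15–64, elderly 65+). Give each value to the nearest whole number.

0–14: 4,509 + 4,974 + 5,375 = 14,858
15–64: 5,401 + 4,527 + 3,517 + 5,546 + 3,977 + 3,496 + 3,870 + 5,167 + 4,212 + 4,067 = 43,780
65+: 8,218
Youth dependency ratio = 14,858 / 43,780 × 100 = 34
Old-age dependency ratio = 8,218 / 43,780 × 100 = 19
Total dependency ratio = (14,858 + 8,218) / 43,780 × 100 = 23,076 / 43,780 × 100 = 53

Youth dependency ratio: 34
Old-age dependency ratio: 19
Total dependency ratio: 53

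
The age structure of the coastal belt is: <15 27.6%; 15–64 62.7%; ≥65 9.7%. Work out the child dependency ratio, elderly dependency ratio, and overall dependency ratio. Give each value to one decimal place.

Youth dependency ratio = 27.6 / 62.7 × 100 = 44.0
Old-age dependency ratio = 9.7 / 62.7 × 100 = 15.5
Total dependency ratio = (27.6 + 9.7) / 62.7 × 100 = 37.3 / 62.7 × 100 = 59.5

Youth dependency ratio: 44.0
Old-age dependency ratio: 15.5
Total dependency ratio: 59.5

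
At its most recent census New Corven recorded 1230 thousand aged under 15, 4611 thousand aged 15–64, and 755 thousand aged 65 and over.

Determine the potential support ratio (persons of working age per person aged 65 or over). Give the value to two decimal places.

Potential support ratio = 4611 / 755 = 6.11

Potential support ratio: 6.11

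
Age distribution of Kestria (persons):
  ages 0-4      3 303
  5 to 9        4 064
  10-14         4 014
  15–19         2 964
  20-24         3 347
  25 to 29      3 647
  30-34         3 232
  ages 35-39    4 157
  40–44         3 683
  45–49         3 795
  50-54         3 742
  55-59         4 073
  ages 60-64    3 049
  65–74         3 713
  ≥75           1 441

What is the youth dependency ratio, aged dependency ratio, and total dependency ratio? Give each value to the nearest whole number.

0–14: 3 303 + 4 064 + 4 014 = 11 381
15–64: 2 964 + 3 347 + 3 647 + 3 232 + 4 157 + 3 683 + 3 795 + 3 742 + 4 073 + 3 049 = 35 689
65+: 3 713 + 1 441 = 5 154
Youth dependency ratio = 11 381 / 35 689 × 100 = 32
Old-age dependency ratio = 5 154 / 35 689 × 100 = 14
Total dependency ratio = (11 381 + 5 154) / 35 689 × 100 = 16 535 / 35 689 × 100 = 46

Youth dependency ratio: 32
Old-age dependency ratio: 14
Total dependency ratio: 46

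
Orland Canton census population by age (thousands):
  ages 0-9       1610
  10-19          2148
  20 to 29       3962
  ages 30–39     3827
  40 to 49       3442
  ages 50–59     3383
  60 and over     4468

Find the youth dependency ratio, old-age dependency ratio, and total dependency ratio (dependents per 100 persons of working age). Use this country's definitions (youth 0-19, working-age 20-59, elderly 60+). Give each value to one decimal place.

0–19: 1610 + 2148 = 3758
20–59: 3962 + 3827 + 3442 + 3383 = 14614
60+: 4468
Youth dependency ratio = 3758 / 14614 × 100 = 25.7
Old-age dependency ratio = 4468 / 14614 × 100 = 30.6
Total dependency ratio = (3758 + 4468) / 14614 × 100 = 8226 / 14614 × 100 = 56.3

Youth dependency ratio: 25.7
Old-age dependency ratio: 30.6
Total dependency ratio: 56.3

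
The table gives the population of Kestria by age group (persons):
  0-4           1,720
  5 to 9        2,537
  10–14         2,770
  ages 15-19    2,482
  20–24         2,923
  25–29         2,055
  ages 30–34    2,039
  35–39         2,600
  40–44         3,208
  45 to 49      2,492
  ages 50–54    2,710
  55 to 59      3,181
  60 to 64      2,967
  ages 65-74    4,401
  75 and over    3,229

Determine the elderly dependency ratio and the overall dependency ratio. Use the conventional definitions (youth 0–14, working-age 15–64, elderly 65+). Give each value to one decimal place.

Old-age dependency ratio: 28.6
Total dependency ratio: 55.0

0–14: 1,720 + 2,537 + 2,770 = 7,027
15–64: 2,482 + 2,923 + 2,055 + 2,039 + 2,600 + 3,208 + 2,492 + 2,710 + 3,181 + 2,967 = 26,657
65+: 4,401 + 3,229 = 7,630
Old-age dependency ratio = 7,630 / 26,657 × 100 = 28.6
Total dependency ratio = (7,027 + 7,630) / 26,657 × 100 = 14,657 / 26,657 × 100 = 55.0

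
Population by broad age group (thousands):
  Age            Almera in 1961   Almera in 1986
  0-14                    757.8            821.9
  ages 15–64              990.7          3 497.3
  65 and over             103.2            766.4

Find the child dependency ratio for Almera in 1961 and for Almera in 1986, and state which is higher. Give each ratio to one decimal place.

Almera in 1961: 76.5
Almera in 1986: 23.5
Higher: Almera in 1961

Almera in 1961: 757.8 / 990.7 × 100 = 76.5
Almera in 1986: 821.9 / 3 497.3 × 100 = 23.5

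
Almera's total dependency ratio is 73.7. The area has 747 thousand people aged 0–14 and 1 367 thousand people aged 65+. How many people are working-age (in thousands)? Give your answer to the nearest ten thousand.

Working-age: 2 870

Total dependency ratio = (youth + elderly) / working-age × 100
73.7 = (747 + 1 367) / W × 100
⇒ 2 870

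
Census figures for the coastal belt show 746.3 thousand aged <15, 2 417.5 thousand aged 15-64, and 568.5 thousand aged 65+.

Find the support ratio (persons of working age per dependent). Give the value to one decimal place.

Support ratio: 1.8

Support ratio = 2 417.5 / (746.3 + 568.5) = 2 417.5 / 1 314.8 = 1.8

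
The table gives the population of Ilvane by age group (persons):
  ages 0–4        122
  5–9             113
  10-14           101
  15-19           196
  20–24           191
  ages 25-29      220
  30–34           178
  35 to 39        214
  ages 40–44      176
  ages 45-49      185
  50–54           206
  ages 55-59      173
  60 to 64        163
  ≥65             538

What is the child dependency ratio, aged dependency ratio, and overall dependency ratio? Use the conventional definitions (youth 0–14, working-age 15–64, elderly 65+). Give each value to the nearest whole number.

Youth dependency ratio: 18
Old-age dependency ratio: 28
Total dependency ratio: 46

0–14: 122 + 113 + 101 = 336
15–64: 196 + 191 + 220 + 178 + 214 + 176 + 185 + 206 + 173 + 163 = 1902
65+: 538
Youth dependency ratio = 336 / 1902 × 100 = 18
Old-age dependency ratio = 538 / 1902 × 100 = 28
Total dependency ratio = (336 + 538) / 1902 × 100 = 874 / 1902 × 100 = 46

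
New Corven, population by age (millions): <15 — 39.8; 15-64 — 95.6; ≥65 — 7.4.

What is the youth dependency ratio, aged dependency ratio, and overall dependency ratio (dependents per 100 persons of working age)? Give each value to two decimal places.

Youth dependency ratio = 39.8 / 95.6 × 100 = 41.63
Old-age dependency ratio = 7.4 / 95.6 × 100 = 7.74
Total dependency ratio = (39.8 + 7.4) / 95.6 × 100 = 47.2 / 95.6 × 100 = 49.37

Youth dependency ratio: 41.63
Old-age dependency ratio: 7.74
Total dependency ratio: 49.37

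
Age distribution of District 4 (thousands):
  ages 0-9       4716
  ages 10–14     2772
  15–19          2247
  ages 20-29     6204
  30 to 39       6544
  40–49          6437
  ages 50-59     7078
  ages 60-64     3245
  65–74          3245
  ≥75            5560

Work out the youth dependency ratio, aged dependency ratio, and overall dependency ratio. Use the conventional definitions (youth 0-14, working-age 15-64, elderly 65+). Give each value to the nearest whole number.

0–14: 4716 + 2772 = 7488
15–64: 2247 + 6204 + 6544 + 6437 + 7078 + 3245 = 31755
65+: 3245 + 5560 = 8805
Youth dependency ratio = 7488 / 31755 × 100 = 24
Old-age dependency ratio = 8805 / 31755 × 100 = 28
Total dependency ratio = (7488 + 8805) / 31755 × 100 = 16293 / 31755 × 100 = 51

Youth dependency ratio: 24
Old-age dependency ratio: 28
Total dependency ratio: 51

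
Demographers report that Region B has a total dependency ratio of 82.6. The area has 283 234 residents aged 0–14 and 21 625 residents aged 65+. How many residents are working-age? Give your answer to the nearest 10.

Working-age: 369 080

Total dependency ratio = (youth + elderly) / working-age × 100
82.6 = (283 234 + 21 625) / W × 100
⇒ 369 080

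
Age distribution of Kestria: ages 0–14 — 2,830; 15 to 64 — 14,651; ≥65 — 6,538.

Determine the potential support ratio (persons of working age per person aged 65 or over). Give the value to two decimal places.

Potential support ratio = 14,651 / 6,538 = 2.24

Potential support ratio: 2.24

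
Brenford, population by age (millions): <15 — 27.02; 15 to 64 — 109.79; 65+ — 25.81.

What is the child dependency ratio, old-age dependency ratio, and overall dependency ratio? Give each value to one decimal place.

Youth dependency ratio: 24.6
Old-age dependency ratio: 23.5
Total dependency ratio: 48.1

Youth dependency ratio = 27.02 / 109.79 × 100 = 24.6
Old-age dependency ratio = 25.81 / 109.79 × 100 = 23.5
Total dependency ratio = (27.02 + 25.81) / 109.79 × 100 = 52.83 / 109.79 × 100 = 48.1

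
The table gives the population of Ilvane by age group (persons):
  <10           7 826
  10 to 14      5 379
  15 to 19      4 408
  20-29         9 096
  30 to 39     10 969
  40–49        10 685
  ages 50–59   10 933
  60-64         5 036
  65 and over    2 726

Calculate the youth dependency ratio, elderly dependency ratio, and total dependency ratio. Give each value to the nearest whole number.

0–14: 7 826 + 5 379 = 13 205
15–64: 4 408 + 9 096 + 10 969 + 10 685 + 10 933 + 5 036 = 51 127
65+: 2 726
Youth dependency ratio = 13 205 / 51 127 × 100 = 26
Old-age dependency ratio = 2 726 / 51 127 × 100 = 5
Total dependency ratio = (13 205 + 2 726) / 51 127 × 100 = 15 931 / 51 127 × 100 = 31

Youth dependency ratio: 26
Old-age dependency ratio: 5
Total dependency ratio: 31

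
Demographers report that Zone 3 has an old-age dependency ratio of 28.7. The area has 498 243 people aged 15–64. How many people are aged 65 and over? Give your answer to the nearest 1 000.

Old-age dependency ratio = elderly / working-age × 100
28.7 = E / 498 243 × 100
⇒ 143 000

Aged 65 and over: 143 000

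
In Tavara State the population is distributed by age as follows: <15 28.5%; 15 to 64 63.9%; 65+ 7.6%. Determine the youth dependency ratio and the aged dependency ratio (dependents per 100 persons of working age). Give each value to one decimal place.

Youth dependency ratio: 44.6
Old-age dependency ratio: 11.9

Youth dependency ratio = 28.5 / 63.9 × 100 = 44.6
Old-age dependency ratio = 7.6 / 63.9 × 100 = 11.9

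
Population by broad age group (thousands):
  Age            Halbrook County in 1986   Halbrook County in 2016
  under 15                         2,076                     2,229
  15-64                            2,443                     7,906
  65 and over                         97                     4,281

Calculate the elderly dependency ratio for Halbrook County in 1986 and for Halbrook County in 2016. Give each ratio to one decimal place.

Halbrook County in 1986: 97 / 2,443 × 100 = 4.0
Halbrook County in 2016: 4,281 / 7,906 × 100 = 54.1

Halbrook County in 1986: 4.0
Halbrook County in 2016: 54.1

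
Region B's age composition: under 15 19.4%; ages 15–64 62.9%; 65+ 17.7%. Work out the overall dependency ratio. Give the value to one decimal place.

Total dependency ratio: 59.0

Total dependency ratio = (19.4 + 17.7) / 62.9 × 100 = 37.1 / 62.9 × 100 = 59.0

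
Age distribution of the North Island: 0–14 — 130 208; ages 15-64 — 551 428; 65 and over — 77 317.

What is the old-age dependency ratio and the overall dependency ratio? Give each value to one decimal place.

Old-age dependency ratio = 77 317 / 551 428 × 100 = 14.0
Total dependency ratio = (130 208 + 77 317) / 551 428 × 100 = 207 525 / 551 428 × 100 = 37.6

Old-age dependency ratio: 14.0
Total dependency ratio: 37.6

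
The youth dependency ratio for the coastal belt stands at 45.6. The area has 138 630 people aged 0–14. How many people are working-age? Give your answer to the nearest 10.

Working-age: 304 010

Youth dependency ratio = youth / working-age × 100
45.6 = 138 630 / W × 100
⇒ 304 010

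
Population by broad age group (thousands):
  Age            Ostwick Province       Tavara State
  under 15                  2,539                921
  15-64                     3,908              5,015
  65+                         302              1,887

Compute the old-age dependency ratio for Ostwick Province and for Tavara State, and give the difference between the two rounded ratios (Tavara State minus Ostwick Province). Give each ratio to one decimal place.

Ostwick Province: 302 / 3,908 × 100 = 7.7
Tavara State: 1,887 / 5,015 × 100 = 37.6

Ostwick Province: 7.7
Tavara State: 37.6
Difference: +29.9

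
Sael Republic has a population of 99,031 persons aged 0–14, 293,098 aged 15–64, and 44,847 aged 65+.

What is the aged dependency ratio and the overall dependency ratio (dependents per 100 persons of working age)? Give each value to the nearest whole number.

Old-age dependency ratio: 15
Total dependency ratio: 49

Old-age dependency ratio = 44,847 / 293,098 × 100 = 15
Total dependency ratio = (99,031 + 44,847) / 293,098 × 100 = 143,878 / 293,098 × 100 = 49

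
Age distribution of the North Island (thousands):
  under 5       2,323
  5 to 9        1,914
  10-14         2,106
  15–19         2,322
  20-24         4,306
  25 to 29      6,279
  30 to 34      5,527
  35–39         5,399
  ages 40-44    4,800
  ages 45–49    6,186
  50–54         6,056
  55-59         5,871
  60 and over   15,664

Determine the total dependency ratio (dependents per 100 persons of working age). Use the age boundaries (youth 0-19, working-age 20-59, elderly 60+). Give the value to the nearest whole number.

0–19: 2,323 + 1,914 + 2,106 + 2,322 = 8,665
20–59: 4,306 + 6,279 + 5,527 + 5,399 + 4,800 + 6,186 + 6,056 + 5,871 = 44,424
60+: 15,664
Total dependency ratio = (8,665 + 15,664) / 44,424 × 100 = 24,329 / 44,424 × 100 = 55

Total dependency ratio: 55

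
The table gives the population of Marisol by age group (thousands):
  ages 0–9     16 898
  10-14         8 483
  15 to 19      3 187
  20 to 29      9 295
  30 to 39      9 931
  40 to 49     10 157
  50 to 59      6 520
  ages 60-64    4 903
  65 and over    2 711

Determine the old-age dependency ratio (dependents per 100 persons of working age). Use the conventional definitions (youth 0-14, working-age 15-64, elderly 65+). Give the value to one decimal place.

Old-age dependency ratio: 6.2

0–14: 16 898 + 8 483 = 25 381
15–64: 3 187 + 9 295 + 9 931 + 10 157 + 6 520 + 4 903 = 43 993
65+: 2 711
Old-age dependency ratio = 2 711 / 43 993 × 100 = 6.2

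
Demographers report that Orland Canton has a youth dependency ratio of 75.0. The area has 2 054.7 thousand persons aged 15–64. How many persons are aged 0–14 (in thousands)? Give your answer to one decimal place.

Youth dependency ratio = youth / working-age × 100
75.0 = Y / 2 054.7 × 100
⇒ 1 541.0

Aged 0–14: 1 541.0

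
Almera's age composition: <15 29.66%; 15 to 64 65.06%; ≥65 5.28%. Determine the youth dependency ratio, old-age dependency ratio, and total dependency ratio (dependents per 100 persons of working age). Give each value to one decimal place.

Youth dependency ratio: 45.6
Old-age dependency ratio: 8.1
Total dependency ratio: 53.7

Youth dependency ratio = 29.66 / 65.06 × 100 = 45.6
Old-age dependency ratio = 5.28 / 65.06 × 100 = 8.1
Total dependency ratio = (29.66 + 5.28) / 65.06 × 100 = 34.94 / 65.06 × 100 = 53.7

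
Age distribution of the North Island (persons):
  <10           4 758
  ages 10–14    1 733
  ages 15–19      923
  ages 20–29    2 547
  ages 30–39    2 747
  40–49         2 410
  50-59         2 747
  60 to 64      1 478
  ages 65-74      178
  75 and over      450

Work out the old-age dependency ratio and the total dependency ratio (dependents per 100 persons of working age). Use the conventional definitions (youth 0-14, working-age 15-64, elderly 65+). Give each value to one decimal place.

0–14: 4 758 + 1 733 = 6 491
15–64: 923 + 2 547 + 2 747 + 2 410 + 2 747 + 1 478 = 12 852
65+: 178 + 450 = 628
Old-age dependency ratio = 628 / 12 852 × 100 = 4.9
Total dependency ratio = (6 491 + 628) / 12 852 × 100 = 7 119 / 12 852 × 100 = 55.4

Old-age dependency ratio: 4.9
Total dependency ratio: 55.4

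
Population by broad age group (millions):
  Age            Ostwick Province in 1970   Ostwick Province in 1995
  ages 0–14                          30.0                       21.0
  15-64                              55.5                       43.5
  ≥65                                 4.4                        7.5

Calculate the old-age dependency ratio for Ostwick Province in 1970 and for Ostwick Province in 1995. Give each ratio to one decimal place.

Ostwick Province in 1970: 4.4 / 55.5 × 100 = 7.9
Ostwick Province in 1995: 7.5 / 43.5 × 100 = 17.2

Ostwick Province in 1970: 7.9
Ostwick Province in 1995: 17.2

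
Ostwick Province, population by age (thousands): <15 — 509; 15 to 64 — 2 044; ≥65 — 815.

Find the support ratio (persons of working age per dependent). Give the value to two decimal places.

Support ratio: 1.54

Support ratio = 2 044 / (509 + 815) = 2 044 / 1 324 = 1.54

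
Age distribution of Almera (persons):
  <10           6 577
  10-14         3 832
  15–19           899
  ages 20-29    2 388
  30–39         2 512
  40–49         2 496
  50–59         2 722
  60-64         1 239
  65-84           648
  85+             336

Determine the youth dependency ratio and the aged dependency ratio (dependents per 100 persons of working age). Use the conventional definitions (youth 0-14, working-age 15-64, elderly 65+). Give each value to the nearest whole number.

0–14: 6 577 + 3 832 = 10 409
15–64: 899 + 2 388 + 2 512 + 2 496 + 2 722 + 1 239 = 12 256
65+: 648 + 336 = 984
Youth dependency ratio = 10 409 / 12 256 × 100 = 85
Old-age dependency ratio = 984 / 12 256 × 100 = 8

Youth dependency ratio: 85
Old-age dependency ratio: 8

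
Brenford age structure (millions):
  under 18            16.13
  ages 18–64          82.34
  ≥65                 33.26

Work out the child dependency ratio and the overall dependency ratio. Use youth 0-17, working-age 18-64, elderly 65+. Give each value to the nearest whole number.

Youth dependency ratio = 16.13 / 82.34 × 100 = 20
Total dependency ratio = (16.13 + 33.26) / 82.34 × 100 = 49.39 / 82.34 × 100 = 60

Youth dependency ratio: 20
Total dependency ratio: 60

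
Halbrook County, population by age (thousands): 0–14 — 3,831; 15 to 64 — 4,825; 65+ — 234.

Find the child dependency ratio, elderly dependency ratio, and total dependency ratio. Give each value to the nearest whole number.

Youth dependency ratio = 3,831 / 4,825 × 100 = 79
Old-age dependency ratio = 234 / 4,825 × 100 = 5
Total dependency ratio = (3,831 + 234) / 4,825 × 100 = 4,065 / 4,825 × 100 = 84

Youth dependency ratio: 79
Old-age dependency ratio: 5
Total dependency ratio: 84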